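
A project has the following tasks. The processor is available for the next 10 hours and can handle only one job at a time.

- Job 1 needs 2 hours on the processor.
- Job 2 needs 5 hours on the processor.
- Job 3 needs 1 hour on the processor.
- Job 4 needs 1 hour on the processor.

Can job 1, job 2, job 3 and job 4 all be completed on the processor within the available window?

Yes

Running back to back, the jobs need 2 + 5 + 1 + 1 = 9 hours on the processor.
Since 9 ≤ 10, they fit within the window.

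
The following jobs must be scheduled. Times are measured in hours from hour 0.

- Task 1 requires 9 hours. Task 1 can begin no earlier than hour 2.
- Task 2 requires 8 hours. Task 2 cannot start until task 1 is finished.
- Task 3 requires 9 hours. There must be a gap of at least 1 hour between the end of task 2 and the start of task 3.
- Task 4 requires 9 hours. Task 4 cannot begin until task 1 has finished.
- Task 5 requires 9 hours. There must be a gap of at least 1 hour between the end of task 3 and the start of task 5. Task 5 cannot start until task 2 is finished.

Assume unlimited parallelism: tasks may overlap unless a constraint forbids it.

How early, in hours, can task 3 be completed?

29

Task 1 waits on its own release at hour 2, so it starts at hour 2 and finishes at 2 + 9 = hour 11.
Task 2 cannot begin until task 1 (finishes hour 11). It runs from hour 11 to 11 + 8 = hour 19.
Task 3 waits on task 2 (finishes hour 19, plus 1-hour gap → hour 20), so it starts at hour 20 and finishes at 20 + 9 = hour 29.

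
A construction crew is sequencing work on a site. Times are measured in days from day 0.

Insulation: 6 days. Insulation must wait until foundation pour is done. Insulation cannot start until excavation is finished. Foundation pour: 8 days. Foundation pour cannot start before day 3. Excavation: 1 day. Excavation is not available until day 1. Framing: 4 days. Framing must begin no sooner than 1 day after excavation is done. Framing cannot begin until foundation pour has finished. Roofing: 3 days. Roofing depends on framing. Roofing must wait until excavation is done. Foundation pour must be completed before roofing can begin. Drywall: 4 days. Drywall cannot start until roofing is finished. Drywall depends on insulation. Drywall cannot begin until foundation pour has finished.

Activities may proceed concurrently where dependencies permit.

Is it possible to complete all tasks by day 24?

Yes

Foundation pour cannot begin until its own release at day 3. It runs from day 3 to 3 + 8 = day 11.
Excavation waits on its own release at day 1, so it starts at day 1 and finishes at 1 + 1 = day 2.
Insulation has to wait for foundation pour (finishes day 11); excavation (finishes day 2). The latest of these is day 11, so insulation runs day 11 to 11 + 6 = day 17.
For framing: excavation (finishes day 2, plus 1-day gap → day 3); foundation pour (finishes day 11). Taking the maximum gives a start of day 11, and it finishes at 11 + 4 = day 15.
Roofing needs all of framing (finishes day 15); excavation (finishes day 2); foundation pour (finishes day 11). That puts its earliest start at day 15; it finishes at 15 + 3 = day 18.
For drywall: roofing (finishes day 18); insulation (finishes day 17); foundation pour (finishes day 11). Taking the maximum gives a start of day 18, and it finishes at 18 + 4 = day 22.
Every task is finished by day 22, which is no later than the deadline of 24, so the schedule is feasible.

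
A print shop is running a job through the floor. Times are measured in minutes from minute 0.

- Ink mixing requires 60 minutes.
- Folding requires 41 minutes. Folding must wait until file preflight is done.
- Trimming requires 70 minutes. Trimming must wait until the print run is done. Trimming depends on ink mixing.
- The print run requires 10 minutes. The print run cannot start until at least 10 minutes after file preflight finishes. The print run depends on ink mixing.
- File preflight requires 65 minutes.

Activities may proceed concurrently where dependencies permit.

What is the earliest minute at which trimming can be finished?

Ink mixing can start immediately at minute 0; it finishes at minute 60.
File preflight has no prerequisites, so it starts at minute 0 and finishes at minute 65.
For the print run: file preflight (finishes minute 65, plus 10-minute gap → minute 75); ink mixing (finishes minute 60). Taking the maximum gives a start of minute 75, and it finishes at 75 + 10 = minute 85.
Trimming has to wait for the print run (finishes minute 85); ink mixing (finishes minute 60). The latest of these is minute 85, so trimming runs minute 85 to 85 + 70 = minute 155.

155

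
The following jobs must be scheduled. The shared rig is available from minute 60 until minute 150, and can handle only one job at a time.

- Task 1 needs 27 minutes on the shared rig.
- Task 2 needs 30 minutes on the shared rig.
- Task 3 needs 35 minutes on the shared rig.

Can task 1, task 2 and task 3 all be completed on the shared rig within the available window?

The shared rig window is 150 − 60 = 90 minutes.
Running back to back, the jobs need 27 + 30 + 35 = 92 minutes on the shared rig.
Since 92 > 90, they cannot all fit.

No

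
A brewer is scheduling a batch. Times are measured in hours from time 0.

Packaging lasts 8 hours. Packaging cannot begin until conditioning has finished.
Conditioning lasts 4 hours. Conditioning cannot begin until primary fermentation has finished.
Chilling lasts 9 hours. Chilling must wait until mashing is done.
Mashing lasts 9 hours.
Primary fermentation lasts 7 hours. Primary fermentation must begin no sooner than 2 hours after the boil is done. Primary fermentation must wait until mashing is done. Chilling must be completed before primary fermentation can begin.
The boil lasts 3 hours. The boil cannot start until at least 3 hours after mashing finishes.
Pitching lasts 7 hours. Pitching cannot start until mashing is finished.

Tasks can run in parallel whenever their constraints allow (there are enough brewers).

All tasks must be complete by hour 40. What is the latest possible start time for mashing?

To finish by hour 40, packaging (duration 8) must start no later than hour 32.
Conditioning feeds into packaging (must start by hour 32); so conditioning must finish by hour 32 and therefore start by hour 28.
Primary fermentation must finish before conditioning (must start by hour 28). With a 7-hour duration, primary fermentation must start by 28 − 7 = hour 21.
The boil feeds into primary fermentation (must start by hour 21, minus 2-hour gap → hour 19); so the boil must finish by hour 19 and therefore start by hour 16.
Chilling feeds into primary fermentation (must start by hour 21); so chilling must finish by hour 21 and therefore start by hour 12.
To finish by hour 40, pitching (duration 7) must start no later than hour 33.
Mashing has several dependents: the boil (must start by hour 16, minus 3-hour gap → hour 13); chilling (must start by hour 12); pitching (must start by hour 33); primary fermentation (must start by hour 21). The earliest of those limits is hour 12, so mashing must start by 12 − 9 = hour 3.

3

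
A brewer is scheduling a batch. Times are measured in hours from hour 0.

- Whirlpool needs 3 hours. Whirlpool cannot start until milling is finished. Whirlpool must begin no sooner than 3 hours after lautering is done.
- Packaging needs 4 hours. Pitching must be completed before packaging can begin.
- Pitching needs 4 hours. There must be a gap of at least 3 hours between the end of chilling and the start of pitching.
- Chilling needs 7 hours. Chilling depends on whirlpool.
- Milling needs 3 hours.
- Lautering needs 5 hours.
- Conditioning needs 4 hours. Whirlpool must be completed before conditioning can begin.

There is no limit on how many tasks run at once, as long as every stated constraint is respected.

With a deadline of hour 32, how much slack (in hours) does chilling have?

Lautering has no prerequisites, so it starts at hour 0 and finishes at hour 5.
Nothing blocks milling, so it runs from hour 0 to hour 3.
Whirlpool cannot start until milling (finishes hour 3); lautering (finishes hour 5, plus 3-hour gap → hour 8). The controlling bound is hour 8, so whirlpool finishes at 8 + 3 = hour 11.
After whirlpool (finishes hour 11), chilling can start at hour 11 and finishes at hour 18.

Working backward from the deadline:
To finish by hour 32, packaging (duration 4) must start no later than hour 28.
Pitching feeds into packaging (must start by hour 28); so pitching must finish by hour 28 and therefore start by hour 24.
Chilling must finish before pitching (must start by hour 24, minus 3-hour gap → hour 21). With a 7-hour duration, chilling must start by 21 − 7 = hour 14.
So chilling can start as early as hour 11 and as late as hour 14, giving 14 − 11 = 3 hours of slack.

3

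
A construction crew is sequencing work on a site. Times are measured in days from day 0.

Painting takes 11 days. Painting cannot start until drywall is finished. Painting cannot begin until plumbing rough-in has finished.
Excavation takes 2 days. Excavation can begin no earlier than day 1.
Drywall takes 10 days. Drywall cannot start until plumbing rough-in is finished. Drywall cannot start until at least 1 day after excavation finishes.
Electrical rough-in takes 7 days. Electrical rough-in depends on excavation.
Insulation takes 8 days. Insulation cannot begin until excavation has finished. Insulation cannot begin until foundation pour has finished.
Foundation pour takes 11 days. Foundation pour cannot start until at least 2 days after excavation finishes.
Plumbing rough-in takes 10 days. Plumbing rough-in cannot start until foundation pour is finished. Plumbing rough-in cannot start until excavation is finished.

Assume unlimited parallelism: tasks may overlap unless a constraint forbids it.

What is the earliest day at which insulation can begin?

After its own release at day 1, excavation can start at day 1 and finishes at day 3.
Foundation pour cannot begin until excavation (finishes day 3, plus 2-day gap → day 5). It runs from day 5 to 5 + 11 = day 16.
Insulation waits on excavation (finishes day 3); foundation pour (finishes day 16). The latest of these is day 16, which is the earliest insulation can start.

16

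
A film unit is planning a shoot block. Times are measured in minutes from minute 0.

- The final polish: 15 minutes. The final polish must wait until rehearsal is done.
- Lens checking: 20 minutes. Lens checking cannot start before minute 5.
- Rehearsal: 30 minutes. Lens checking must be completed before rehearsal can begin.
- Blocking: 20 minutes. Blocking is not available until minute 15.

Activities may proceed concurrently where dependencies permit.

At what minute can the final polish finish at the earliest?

Lens checking waits on its own release at minute 5, so it starts at minute 5 and finishes at 5 + 20 = minute 25.
Rehearsal cannot begin until lens checking (finishes minute 25). It runs from minute 25 to 25 + 30 = minute 55.
The final polish cannot begin until rehearsal (finishes minute 55). It runs from minute 55 to 55 + 15 = minute 70.

70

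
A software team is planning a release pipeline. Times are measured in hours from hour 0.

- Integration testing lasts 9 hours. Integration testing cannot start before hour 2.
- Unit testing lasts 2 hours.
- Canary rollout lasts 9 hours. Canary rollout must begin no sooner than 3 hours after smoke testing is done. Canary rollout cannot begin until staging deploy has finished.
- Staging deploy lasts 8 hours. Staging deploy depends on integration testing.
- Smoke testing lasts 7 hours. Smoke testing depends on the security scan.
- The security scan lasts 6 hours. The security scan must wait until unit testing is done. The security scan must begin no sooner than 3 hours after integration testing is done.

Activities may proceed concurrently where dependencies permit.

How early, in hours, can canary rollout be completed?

Integration testing cannot begin until its own release at hour 2. It runs from hour 2 to 2 + 9 = hour 11.
Staging deploy waits on integration testing (finishes hour 11), so it starts at hour 11 and finishes at 11 + 8 = hour 19.
Nothing blocks unit testing, so it runs from hour 0 to hour 2.
For the security scan: unit testing (finishes hour 2); integration testing (finishes hour 11, plus 3-hour gap → hour 14). Taking the maximum gives a start of hour 14, and it finishes at 14 + 6 = hour 20.
Smoke testing waits on the security scan (finishes hour 20), so it starts at hour 20 and finishes at 20 + 7 = hour 27.
Canary rollout has to wait for smoke testing (finishes hour 27, plus 3-hour gap → hour 30); staging deploy (finishes hour 19). The latest of these is hour 30, so canary rollout runs hour 30 to 30 + 9 = hour 39.

39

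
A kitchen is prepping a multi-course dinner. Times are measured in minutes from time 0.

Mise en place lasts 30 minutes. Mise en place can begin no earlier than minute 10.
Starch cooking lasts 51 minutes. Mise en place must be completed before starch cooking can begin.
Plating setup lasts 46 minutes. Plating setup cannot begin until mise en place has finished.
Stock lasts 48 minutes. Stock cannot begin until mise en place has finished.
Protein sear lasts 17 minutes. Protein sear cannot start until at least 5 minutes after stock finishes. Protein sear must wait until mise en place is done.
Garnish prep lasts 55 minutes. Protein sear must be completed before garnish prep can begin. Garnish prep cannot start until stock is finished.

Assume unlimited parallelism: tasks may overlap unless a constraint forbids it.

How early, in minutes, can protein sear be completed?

After its own release at minute 10, mise en place can start at minute 10 and finishes at minute 40.
Stock cannot begin until mise en place (finishes minute 40). It runs from minute 40 to 40 + 48 = minute 88.
Protein sear has to wait for stock (finishes minute 88, plus 5-minute gap → minute 93); mise en place (finishes minute 40). The latest of these is minute 93, so protein sear runs minute 93 to 93 + 17 = minute 110.

110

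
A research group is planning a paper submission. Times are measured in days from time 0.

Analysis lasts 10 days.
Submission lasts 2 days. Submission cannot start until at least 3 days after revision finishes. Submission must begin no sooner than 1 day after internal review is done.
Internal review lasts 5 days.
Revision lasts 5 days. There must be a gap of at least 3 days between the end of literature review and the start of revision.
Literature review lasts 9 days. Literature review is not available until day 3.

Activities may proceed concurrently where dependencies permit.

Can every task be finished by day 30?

Internal review can start immediately at day 0; it finishes at day 5.
Analysis has no prerequisites, so it starts at day 0 and finishes at day 10.
Literature review waits on its own release at day 3, so it starts at day 3 and finishes at 3 + 9 = day 12.
Revision waits on literature review (finishes day 12, plus 3-day gap → day 15), so it starts at day 15 and finishes at 15 + 5 = day 20.
Submission needs all of revision (finishes day 20, plus 3-day gap → day 23); internal review (finishes day 5, plus 1-day gap → day 6). That puts its earliest start at day 23; it finishes at 23 + 2 = day 25.
Every task is finished by day 25, which is no later than the deadline of 30, so the schedule is feasible.

Yes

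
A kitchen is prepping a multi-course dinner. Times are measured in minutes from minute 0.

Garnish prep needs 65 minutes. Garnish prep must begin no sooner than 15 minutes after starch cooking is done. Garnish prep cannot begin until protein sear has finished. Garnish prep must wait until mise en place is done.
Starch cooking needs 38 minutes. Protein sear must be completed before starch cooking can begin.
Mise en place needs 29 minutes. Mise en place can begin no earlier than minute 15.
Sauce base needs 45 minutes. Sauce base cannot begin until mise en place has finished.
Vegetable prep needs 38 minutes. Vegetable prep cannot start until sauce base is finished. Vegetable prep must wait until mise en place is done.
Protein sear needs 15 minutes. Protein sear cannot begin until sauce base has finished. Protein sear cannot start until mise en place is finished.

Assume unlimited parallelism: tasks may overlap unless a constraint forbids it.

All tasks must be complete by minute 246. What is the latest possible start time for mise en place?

Garnish prep must finish by minute 246; it takes 65 minutes, so it must start by 246 − 65 = minute 181.
Starch cooking has to be done before garnish prep (must start by minute 181, minus 15-minute gap → minute 166). That means finishing by minute 166, i.e. starting by 166 − 38 = minute 128.
For protein sear: starch cooking (must start by minute 128); garnish prep (must start by minute 181). The most restrictive is minute 128; with a 15-minute duration, protein sear must start by minute 113.
To finish by minute 246, vegetable prep (duration 38) must start no later than minute 208.
Sauce base feeds protein sear (must start by minute 113); vegetable prep (must start by minute 208). Taking the minimum, sauce base must finish by minute 113 and start by 113 − 45 = minute 68.
For mise en place: sauce base (must start by minute 68); protein sear (must start by minute 113); vegetable prep (must start by minute 208); garnish prep (must start by minute 181). The most restrictive is minute 68; with a 29-minute duration, mise en place must start by minute 39.

39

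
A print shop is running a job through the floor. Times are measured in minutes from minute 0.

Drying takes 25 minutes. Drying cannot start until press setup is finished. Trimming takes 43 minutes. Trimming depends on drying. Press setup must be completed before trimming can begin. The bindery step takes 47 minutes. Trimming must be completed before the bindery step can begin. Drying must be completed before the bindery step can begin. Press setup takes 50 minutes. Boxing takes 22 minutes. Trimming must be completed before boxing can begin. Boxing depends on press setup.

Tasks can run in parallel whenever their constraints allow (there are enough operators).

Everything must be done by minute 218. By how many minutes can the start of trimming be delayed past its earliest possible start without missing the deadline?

Press setup can start immediately at minute 0; it finishes at minute 50.
Drying cannot begin until press setup (finishes minute 50). It runs from minute 50 to 50 + 25 = minute 75.
For trimming: drying (finishes minute 75); press setup (finishes minute 50). Taking the maximum gives a start of minute 75, and it finishes at 75 + 43 = minute 118.

Working backward from the deadline:
Nothing follows the bindery step; the deadline of minute 218 is its only limit. It must start by 218 − 47 = minute 171.
Boxing must finish by minute 218; it takes 22 minutes, so it must start by 218 − 22 = minute 196.
Trimming feeds the bindery step (must start by minute 171); boxing (must start by minute 196). Taking the minimum, trimming must finish by minute 171 and start by 171 − 43 = minute 128.
So trimming can start as early as minute 75 and as late as minute 128, giving 128 − 75 = 53 minutes of slack.

53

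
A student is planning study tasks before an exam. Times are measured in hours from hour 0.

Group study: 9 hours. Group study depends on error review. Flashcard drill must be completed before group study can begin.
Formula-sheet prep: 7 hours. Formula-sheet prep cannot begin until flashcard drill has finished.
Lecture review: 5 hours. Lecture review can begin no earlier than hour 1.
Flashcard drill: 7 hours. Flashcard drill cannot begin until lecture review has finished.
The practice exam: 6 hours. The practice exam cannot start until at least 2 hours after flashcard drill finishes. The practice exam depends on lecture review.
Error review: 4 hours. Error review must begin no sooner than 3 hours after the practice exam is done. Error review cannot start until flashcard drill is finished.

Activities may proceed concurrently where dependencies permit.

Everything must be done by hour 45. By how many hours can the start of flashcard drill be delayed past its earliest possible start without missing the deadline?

Lecture review waits on its own release at hour 1, so it starts at hour 1 and finishes at 1 + 5 = hour 6.
Flashcard drill cannot begin until lecture review (finishes hour 6). It runs from hour 6 to 6 + 7 = hour 13.

Working backward from the deadline:
Group study must finish by hour 45; it takes 9 hours, so it must start by 45 − 9 = hour 36.
Error review has to be done before group study (must start by hour 36). That means finishing by hour 36, i.e. starting by 36 − 4 = hour 32.
The practice exam has to be done before error review (must start by hour 32, minus 3-hour gap → hour 29). That means finishing by hour 29, i.e. starting by 29 − 6 = hour 23.
Formula-sheet prep has no dependents, so it just needs to finish by hour 45. Starting by 45 − 7 = hour 38 achieves that.
For flashcard drill: the practice exam (must start by hour 23, minus 2-hour gap → hour 21); error review (must start by hour 32); group study (must start by hour 36); formula-sheet prep (must start by hour 38). The most restrictive is hour 21; with a 7-hour duration, flashcard drill must start by hour 14.
So flashcard drill can start as early as hour 6 and as late as hour 14, giving 14 − 6 = 8 hours of slack.

8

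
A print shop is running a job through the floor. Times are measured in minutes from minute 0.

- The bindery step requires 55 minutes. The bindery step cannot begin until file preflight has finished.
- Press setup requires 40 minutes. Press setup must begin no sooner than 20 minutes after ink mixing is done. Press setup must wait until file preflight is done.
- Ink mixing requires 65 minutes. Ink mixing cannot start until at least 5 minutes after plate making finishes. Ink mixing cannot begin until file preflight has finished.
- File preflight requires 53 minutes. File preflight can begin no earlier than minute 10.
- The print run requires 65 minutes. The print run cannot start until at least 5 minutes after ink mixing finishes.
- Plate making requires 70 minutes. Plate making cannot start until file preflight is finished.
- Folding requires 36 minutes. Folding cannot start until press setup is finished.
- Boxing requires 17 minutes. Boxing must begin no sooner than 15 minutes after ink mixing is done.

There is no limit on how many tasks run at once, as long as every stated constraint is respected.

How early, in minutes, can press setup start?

223

File preflight waits on its own release at minute 10, so it starts at minute 10 and finishes at 10 + 53 = minute 63.
After file preflight (finishes minute 63), plate making can start at minute 63 and finishes at minute 133.
For ink mixing: plate making (finishes minute 133, plus 5-minute gap → minute 138); file preflight (finishes minute 63). Taking the maximum gives a start of minute 138, and it finishes at 138 + 65 = minute 203.
Press setup waits on ink mixing (finishes minute 203, plus 20-minute gap → minute 223); file preflight (finishes minute 63). The latest of these is minute 223, which is the earliest press setup can start.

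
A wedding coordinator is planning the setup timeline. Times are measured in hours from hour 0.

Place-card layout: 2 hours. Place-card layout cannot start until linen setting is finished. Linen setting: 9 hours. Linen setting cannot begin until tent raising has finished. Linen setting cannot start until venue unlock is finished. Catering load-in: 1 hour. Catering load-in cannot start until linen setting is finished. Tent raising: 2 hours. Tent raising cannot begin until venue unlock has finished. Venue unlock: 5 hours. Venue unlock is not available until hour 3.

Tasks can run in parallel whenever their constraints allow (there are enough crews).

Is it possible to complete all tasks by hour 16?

No

Venue unlock cannot begin until its own release at hour 3. It runs from hour 3 to 3 + 5 = hour 8.
Tent raising cannot begin until venue unlock (finishes hour 8). It runs from hour 8 to 8 + 2 = hour 10.
Linen setting has to wait for tent raising (finishes hour 10); venue unlock (finishes hour 8). The latest of these is hour 10, so linen setting runs hour 10 to 10 + 9 = hour 19.
Place-card layout waits on linen setting (finishes hour 19), so it starts at hour 19 and finishes at 19 + 2 = hour 21.
After linen setting (finishes hour 19), catering load-in can start at hour 19 and finishes at hour 20.
The earliest everything can be done is hour 21, which is after the deadline of 16, so it is not possible.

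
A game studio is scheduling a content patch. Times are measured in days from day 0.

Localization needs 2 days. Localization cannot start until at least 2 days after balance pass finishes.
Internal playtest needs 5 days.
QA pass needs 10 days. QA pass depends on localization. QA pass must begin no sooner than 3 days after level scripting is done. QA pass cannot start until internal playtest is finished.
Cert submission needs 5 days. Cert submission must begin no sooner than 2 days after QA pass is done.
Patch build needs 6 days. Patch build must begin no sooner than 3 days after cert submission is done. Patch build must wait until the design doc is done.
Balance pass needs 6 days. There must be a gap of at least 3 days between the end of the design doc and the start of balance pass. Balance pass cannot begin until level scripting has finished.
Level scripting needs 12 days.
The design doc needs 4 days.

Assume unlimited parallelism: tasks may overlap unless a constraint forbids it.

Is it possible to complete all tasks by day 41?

No

Internal playtest has no prerequisites, so it starts at day 0 and finishes at day 5.
Level scripting has no prerequisites, so it starts at day 0 and finishes at day 12.
Nothing blocks the design doc, so it runs from day 0 to day 4.
Balance pass needs all of the design doc (finishes day 4, plus 3-day gap → day 7); level scripting (finishes day 12). That puts its earliest start at day 12; it finishes at 12 + 6 = day 18.
Localization waits on balance pass (finishes day 18, plus 2-day gap → day 20), so it starts at day 20 and finishes at 20 + 2 = day 22.
QA pass needs all of localization (finishes day 22); level scripting (finishes day 12, plus 3-day gap → day 15); internal playtest (finishes day 5). That puts its earliest start at day 22; it finishes at 22 + 10 = day 32.
After QA pass (finishes day 32, plus 2-day gap → day 34), cert submission can start at day 34 and finishes at day 39.
For patch build: cert submission (finishes day 39, plus 3-day gap → day 42); the design doc (finishes day 4). Taking the maximum gives a start of day 42, and it finishes at 42 + 6 = day 48.
The earliest everything can be done is day 48, which is after the deadline of 41, so it is not possible.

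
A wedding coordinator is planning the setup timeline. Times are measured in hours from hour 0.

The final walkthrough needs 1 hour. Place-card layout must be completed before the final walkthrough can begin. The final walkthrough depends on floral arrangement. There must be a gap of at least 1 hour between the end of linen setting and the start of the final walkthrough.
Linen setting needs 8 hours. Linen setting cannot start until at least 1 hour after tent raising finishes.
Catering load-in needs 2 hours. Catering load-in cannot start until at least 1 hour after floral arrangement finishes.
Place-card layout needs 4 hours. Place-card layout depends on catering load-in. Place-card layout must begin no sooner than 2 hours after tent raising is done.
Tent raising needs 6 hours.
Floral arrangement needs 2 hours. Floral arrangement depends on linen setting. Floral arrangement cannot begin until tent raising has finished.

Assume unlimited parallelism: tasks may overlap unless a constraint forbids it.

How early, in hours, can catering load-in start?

18

Tent raising has no prerequisites, so it starts at hour 0 and finishes at hour 6.
Linen setting waits on tent raising (finishes hour 6, plus 1-hour gap → hour 7), so it starts at hour 7 and finishes at 7 + 8 = hour 15.
Floral arrangement has to wait for linen setting (finishes hour 15); tent raising (finishes hour 6). The latest of these is hour 15, so floral arrangement runs hour 15 to 15 + 2 = hour 17.
Catering load-in waits on floral arrangement (finishes hour 17, plus 1-hour gap → hour 18), so the earliest it can start is hour 18.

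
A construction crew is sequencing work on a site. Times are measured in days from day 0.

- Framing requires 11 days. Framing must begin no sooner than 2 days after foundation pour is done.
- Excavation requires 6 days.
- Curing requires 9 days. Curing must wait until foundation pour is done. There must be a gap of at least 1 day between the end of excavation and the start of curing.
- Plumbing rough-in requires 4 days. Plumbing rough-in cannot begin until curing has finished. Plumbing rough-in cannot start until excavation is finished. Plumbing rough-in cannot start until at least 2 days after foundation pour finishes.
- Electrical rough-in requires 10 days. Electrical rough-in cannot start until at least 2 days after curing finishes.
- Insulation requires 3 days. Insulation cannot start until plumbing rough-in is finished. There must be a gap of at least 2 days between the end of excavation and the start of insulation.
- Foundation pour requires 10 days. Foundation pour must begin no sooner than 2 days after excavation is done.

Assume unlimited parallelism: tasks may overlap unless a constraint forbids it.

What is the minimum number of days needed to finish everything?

Excavation has no prerequisites, so it starts at day 0 and finishes at day 6.
After excavation (finishes day 6, plus 2-day gap → day 8), foundation pour can start at day 8 and finishes at day 18.
Framing cannot begin until foundation pour (finishes day 18, plus 2-day gap → day 20). It runs from day 20 to 20 + 11 = day 31.
Curing needs all of foundation pour (finishes day 18); excavation (finishes day 6, plus 1-day gap → day 7). That puts its earliest start at day 18; it finishes at 18 + 9 = day 27.
After curing (finishes day 27, plus 2-day gap → day 29), electrical rough-in can start at day 29 and finishes at day 39.
Plumbing rough-in cannot start until curing (finishes day 27); excavation (finishes day 6); foundation pour (finishes day 18, plus 2-day gap → day 20). The controlling bound is day 27, so plumbing rough-in finishes at 27 + 4 = day 31.
Insulation has to wait for plumbing rough-in (finishes day 31); excavation (finishes day 6, plus 2-day gap → day 8). The latest of these is day 31, so insulation runs day 31 to 31 + 3 = day 34.
All tasks are finished once the last one completes. Finish times: Excavation at 6, Foundation pour at 18, Curing at 27, Framing at 31, Plumbing rough-in at 31, Electrical rough-in at 39, Insulation at 34. The latest is day 39.

39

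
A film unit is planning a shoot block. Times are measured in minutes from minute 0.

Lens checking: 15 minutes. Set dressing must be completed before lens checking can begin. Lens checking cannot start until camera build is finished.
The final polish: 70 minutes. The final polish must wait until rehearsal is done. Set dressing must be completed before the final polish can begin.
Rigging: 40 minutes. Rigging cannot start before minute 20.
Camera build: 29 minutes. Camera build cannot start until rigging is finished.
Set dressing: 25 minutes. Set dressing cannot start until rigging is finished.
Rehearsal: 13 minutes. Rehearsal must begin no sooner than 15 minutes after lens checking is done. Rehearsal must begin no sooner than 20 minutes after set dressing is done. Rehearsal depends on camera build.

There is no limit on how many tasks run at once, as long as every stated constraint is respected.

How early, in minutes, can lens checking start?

Rigging waits on its own release at minute 20, so it starts at minute 20 and finishes at 20 + 40 = minute 60.
Camera build cannot begin until rigging (finishes minute 60). It runs from minute 60 to 60 + 29 = minute 89.
Set dressing cannot begin until rigging (finishes minute 60). It runs from minute 60 to 60 + 25 = minute 85.
Lens checking waits on set dressing (finishes minute 85); camera build (finishes minute 89). The latest of these is minute 89, which is the earliest lens checking can start.

89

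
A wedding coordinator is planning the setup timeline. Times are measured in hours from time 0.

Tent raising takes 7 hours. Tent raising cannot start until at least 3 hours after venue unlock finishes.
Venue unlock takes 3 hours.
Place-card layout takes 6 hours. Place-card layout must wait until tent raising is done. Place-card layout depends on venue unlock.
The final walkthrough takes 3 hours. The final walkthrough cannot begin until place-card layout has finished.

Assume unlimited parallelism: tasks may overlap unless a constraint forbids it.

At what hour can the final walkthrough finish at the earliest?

22

Venue unlock has no prerequisites, so it starts at hour 0 and finishes at hour 3.
Tent raising cannot begin until venue unlock (finishes hour 3, plus 3-hour gap → hour 6). It runs from hour 6 to 6 + 7 = hour 13.
Place-card layout cannot start until tent raising (finishes hour 13); venue unlock (finishes hour 3). The controlling bound is hour 13, so place-card layout finishes at 13 + 6 = hour 19.
The final walkthrough waits on place-card layout (finishes hour 19), so it starts at hour 19 and finishes at 19 + 3 = hour 22.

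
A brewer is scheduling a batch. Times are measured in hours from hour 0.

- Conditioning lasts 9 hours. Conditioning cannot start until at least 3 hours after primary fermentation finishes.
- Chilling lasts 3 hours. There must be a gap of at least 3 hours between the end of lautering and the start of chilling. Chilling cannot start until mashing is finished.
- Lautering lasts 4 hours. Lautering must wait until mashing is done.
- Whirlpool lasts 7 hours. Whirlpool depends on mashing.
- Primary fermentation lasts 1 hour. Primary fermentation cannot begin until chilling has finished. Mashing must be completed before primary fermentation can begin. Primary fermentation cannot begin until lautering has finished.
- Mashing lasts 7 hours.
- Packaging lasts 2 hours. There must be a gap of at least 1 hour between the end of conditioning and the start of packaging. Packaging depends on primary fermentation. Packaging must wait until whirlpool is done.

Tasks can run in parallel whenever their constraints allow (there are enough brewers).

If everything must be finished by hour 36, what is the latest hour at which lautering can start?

To finish by hour 36, packaging (duration 2) must start no later than hour 34.
Since packaging (must start by hour 34, minus 1-hour gap → hour 33) depends on it, conditioning must finish by hour 33. Backing off its 9-hour duration gives a latest start of hour 24.
Primary fermentation must finish in time for conditioning (must start by hour 24, minus 3-hour gap → hour 21); packaging (must start by hour 34). The tightest is hour 21, so primary fermentation must start by 21 − 1 = hour 20.
Chilling has to be done before primary fermentation (must start by hour 20). That means finishing by hour 20, i.e. starting by 20 − 3 = hour 17.
Lautering feeds chilling (must start by hour 17, minus 3-hour gap → hour 14); primary fermentation (must start by hour 20). Taking the minimum, lautering must finish by hour 14 and start by 14 − 4 = hour 10.

10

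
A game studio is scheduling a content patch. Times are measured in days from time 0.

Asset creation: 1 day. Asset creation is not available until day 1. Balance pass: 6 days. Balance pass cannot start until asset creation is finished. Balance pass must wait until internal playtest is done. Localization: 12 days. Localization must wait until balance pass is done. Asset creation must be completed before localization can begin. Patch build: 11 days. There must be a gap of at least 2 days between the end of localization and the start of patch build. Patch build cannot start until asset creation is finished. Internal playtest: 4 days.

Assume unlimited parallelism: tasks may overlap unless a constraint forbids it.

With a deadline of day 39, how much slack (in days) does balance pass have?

Nothing blocks internal playtest, so it runs from day 0 to day 4.
After its own release at day 1, asset creation can start at day 1 and finishes at day 2.
Balance pass needs all of asset creation (finishes day 2); internal playtest (finishes day 4). That puts its earliest start at day 4; it finishes at 4 + 6 = day 10.

Working backward from the deadline:
To finish by day 39, patch build (duration 11) must start no later than day 28.
Localization has to be done before patch build (must start by day 28, minus 2-day gap → day 26). That means finishing by day 26, i.e. starting by 26 − 12 = day 14.
Balance pass feeds into localization (must start by day 14); so balance pass must finish by day 14 and therefore start by day 8.
So balance pass can start as early as day 4 and as late as day 8, giving 8 − 4 = 4 days of slack.

4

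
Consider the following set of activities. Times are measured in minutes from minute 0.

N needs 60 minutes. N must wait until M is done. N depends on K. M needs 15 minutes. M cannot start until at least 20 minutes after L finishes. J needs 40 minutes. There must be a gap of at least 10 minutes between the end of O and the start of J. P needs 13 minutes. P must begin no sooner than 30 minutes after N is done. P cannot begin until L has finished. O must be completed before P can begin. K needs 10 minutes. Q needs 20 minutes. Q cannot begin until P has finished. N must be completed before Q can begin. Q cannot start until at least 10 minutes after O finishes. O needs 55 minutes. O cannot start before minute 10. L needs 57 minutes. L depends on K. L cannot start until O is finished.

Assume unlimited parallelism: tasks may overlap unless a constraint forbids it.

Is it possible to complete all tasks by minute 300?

After its own release at minute 10, O can start at minute 10 and finishes at minute 65.
J waits on O (finishes minute 65, plus 10-minute gap → minute 75), so it starts at minute 75 and finishes at 75 + 40 = minute 115.
K can start immediately at minute 0; it finishes at minute 10.
For L: K (finishes minute 10); O (finishes minute 65). Taking the maximum gives a start of minute 65, and it finishes at 65 + 57 = minute 122.
After L (finishes minute 122, plus 20-minute gap → minute 142), M can start at minute 142 and finishes at minute 157.
N needs all of M (finishes minute 157); K (finishes minute 10). That puts its earliest start at minute 157; it finishes at 157 + 60 = minute 217.
P has to wait for N (finishes minute 217, plus 30-minute gap → minute 247); L (finishes minute 122); O (finishes minute 65). The latest of these is minute 247, so P runs minute 247 to 247 + 13 = minute 260.
For Q: P (finishes minute 260); N (finishes minute 217); O (finishes minute 65, plus 10-minute gap → minute 75). Taking the maximum gives a start of minute 260, and it finishes at 260 + 20 = minute 280.
Every task is finished by minute 280, which is no later than the deadline of 300, so the schedule is feasible.

Yes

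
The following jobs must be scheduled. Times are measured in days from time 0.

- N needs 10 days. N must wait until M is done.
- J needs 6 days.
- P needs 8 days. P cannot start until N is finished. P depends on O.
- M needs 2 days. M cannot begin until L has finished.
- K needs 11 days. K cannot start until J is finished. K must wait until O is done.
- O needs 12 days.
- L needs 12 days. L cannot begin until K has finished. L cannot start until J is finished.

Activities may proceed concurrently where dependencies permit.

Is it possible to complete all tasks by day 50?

O can start immediately at day 0; it finishes at day 12.
Nothing blocks J, so it runs from day 0 to day 6.
For K: J (finishes day 6); O (finishes day 12). Taking the maximum gives a start of day 12, and it finishes at 12 + 11 = day 23.
L cannot start until K (finishes day 23); J (finishes day 6). The controlling bound is day 23, so L finishes at 23 + 12 = day 35.
M cannot begin until L (finishes day 35). It runs from day 35 to 35 + 2 = day 37.
After M (finishes day 37), N can start at day 37 and finishes at day 47.
For P: N (finishes day 47); O (finishes day 12). Taking the maximum gives a start of day 47, and it finishes at 47 + 8 = day 55.
The earliest everything can be done is day 55, which is after the deadline of 50, so it is not possible.

No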